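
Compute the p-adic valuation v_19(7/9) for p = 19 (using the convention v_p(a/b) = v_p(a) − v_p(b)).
v_19(7/9) = 0

Factor powers of 19 from the numerator and denominator of the reduced fraction: 7 = 19^0 · 7 and 9 = 19^0 · 9. Apply v_p(a/b) = v_p(a) − v_p(b): v_19(7/9) = 0 − 0 = 0.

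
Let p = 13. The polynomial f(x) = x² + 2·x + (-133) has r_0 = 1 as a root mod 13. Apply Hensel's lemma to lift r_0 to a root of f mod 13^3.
r_2 = 456 (mod 2197)

Hensel: r_{i+1} = r_i − f(r_i)·(f′(r_i))^{-1} mod 13^{i+2}, f′(x) = 2x + 2. Iterate:
  r_0 = 1 (mod 13)
  r_1 = 118 (mod 169)
  r_2 = 456 (mod 2197)
Final: r = 456 satisfies f(r) ≡ 0 mod 13^3.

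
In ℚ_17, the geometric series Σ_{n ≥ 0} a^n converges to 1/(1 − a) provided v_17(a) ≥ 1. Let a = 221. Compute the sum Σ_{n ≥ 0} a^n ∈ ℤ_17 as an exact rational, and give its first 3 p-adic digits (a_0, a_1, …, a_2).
Σ a^n = 1/(1 − a) = -1/220;  first 3 digits = (1, 13, 16)

v_17(a) = 1 ≥ 1, so the series converges in ℤ_17 to 1/(1 − a) = 1/(1 − 221) = -1/220. Expand this rational in ℤ_17: compute digits iteratively via d_i = x_i mod 17, x_{i+1} = (x_i − d_i)/17. The first 3 digits are (1, 13, 16).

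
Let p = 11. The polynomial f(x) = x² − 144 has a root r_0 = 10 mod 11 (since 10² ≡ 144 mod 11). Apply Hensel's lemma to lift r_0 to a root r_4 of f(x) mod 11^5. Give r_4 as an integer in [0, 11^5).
r_4 = 161039 (mod 161051)

Hensel's recurrence: r_{i+1} = r_i − f(r_i)·(f′(r_i))^{-1} mod 11^{i+2}, with f′(x) = 2x. Iterate:
  r_0 = 10 (mod 11)
  r_1 = 109 (mod 121)
  r_2 = 1319 (mod 1331)
  r_3 = 14629 (mod 14641)
  r_4 = 161039 (mod 161051)
Final: r_4 = 161039, and one checks f(r_4) ≡ 0 mod 11^5.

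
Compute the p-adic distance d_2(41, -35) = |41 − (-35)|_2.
d_2(41, -35) = 1/4

Step 1 — x − y = 41 − (-35) = 76. Step 2 — v_2(76) = 2 (factor: 76 = (2^2 · 19); the sign does not affect v_p). Step 3 — |x − y|_2 = 2^{-2} = 1/4.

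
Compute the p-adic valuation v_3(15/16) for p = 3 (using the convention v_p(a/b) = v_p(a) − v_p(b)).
v_3(15/16) = 1

Factor powers of 3 from the numerator and denominator of the reduced fraction: 15 = 3^1 · 5 and 16 = 3^0 · 16. Apply v_p(a/b) = v_p(a) − v_p(b): v_3(15/16) = 1 − 0 = 1.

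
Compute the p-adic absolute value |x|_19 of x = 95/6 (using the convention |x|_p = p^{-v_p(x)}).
|95/6|_19 = 1/19

Step 1 — compute v_19(x) by factoring powers of 19 out of the numerator and denominator: v_19(95/6) = 1. Step 2 — apply |x|_p = p^{-v_p(x)} = 19^{-1} = 1/19.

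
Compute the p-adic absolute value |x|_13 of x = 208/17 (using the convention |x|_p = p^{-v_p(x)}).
|208/17|_13 = 1/13

Step 1 — compute v_13(x) by factoring powers of 13 out of the numerator and denominator: v_13(208/17) = 1. Step 2 — apply |x|_p = p^{-v_p(x)} = 13^{-1} = 1/13.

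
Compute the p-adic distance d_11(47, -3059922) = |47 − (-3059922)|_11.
d_11(47, -3059922) = 1/161051

Step 1 — x − y = 47 − (-3059922) = 3059969. Step 2 — v_11(3059969) = 5 (factor: 3059969 = (11^5 · 19); the sign does not affect v_p). Step 3 — |x − y|_11 = 11^{-5} = 1/161051.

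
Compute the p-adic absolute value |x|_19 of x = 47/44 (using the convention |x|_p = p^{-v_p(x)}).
|47/44|_19 = 1

Step 1 — compute v_19(x) by factoring powers of 19 out of the numerator and denominator: v_19(47/44) = 0. Step 2 — apply |x|_p = p^{-v_p(x)} = 19^{0} = 1.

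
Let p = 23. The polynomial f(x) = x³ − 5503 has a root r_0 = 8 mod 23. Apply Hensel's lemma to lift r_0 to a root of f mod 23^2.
r_1 = 169 (mod 529)

Hensel: r_{i+1} = r_i − f(r_i)/f′(r_i) mod 23^{i+2}, where f′(x) = 3x². Iterate:
  r_0 = 8 (mod 23)
  r_1 = 169 (mod 529)
Final: r = 169 with f(r) ≡ 0 mod 23^2.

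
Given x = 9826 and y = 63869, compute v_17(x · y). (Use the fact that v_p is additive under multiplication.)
v_17(627576794) = 6

v_p(x) = 3 (factor: 9826 = 17^3 · 2); v_p(y) = 3 (factor: 63869 = 17^3 · 13). Additivity: v_p(xy) = v_p(x) + v_p(y) = 3 + 3 = 6. (Direct check: xy = 627576794 = 17^6 · (26).)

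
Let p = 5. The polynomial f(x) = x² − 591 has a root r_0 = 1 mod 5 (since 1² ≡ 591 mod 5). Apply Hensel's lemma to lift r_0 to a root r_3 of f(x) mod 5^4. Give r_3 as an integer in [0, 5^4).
r_3 = 471 (mod 625)

Hensel's recurrence: r_{i+1} = r_i − f(r_i)·(f′(r_i))^{-1} mod 5^{i+2}, with f′(x) = 2x. Iterate:
  r_0 = 1 (mod 5)
  r_1 = 21 (mod 25)
  r_2 = 96 (mod 125)
  r_3 = 471 (mod 625)
Final: r_3 = 471, and one checks f(r_3) ≡ 0 mod 5^4.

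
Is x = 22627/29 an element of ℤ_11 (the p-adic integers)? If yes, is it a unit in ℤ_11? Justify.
x ∈ ℤ_11 but not a unit; v_11(x) = 3 > 0

ℤ_11 = {x ∈ ℚ_11 : v_11(x) ≥ 0} and ℤ_11^× = {x ∈ ℤ_11 : v_11(x) = 0}. Here v_11(22627/29) = v_11(num) − v_11(den) = 3; compare against these criteria.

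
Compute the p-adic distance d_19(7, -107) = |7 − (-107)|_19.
d_19(7, -107) = 1/19

Step 1 — x − y = 7 − (-107) = 114. Step 2 — v_19(114) = 1 (factor: 114 = (19^1 · 6); the sign does not affect v_p). Step 3 — |x − y|_19 = 19^{-1} = 1/19.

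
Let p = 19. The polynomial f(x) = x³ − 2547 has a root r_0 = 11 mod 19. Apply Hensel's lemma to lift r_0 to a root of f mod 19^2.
r_1 = 258 (mod 361)

Hensel: r_{i+1} = r_i − f(r_i)/f′(r_i) mod 19^{i+2}, where f′(x) = 3x². Iterate:
  r_0 = 11 (mod 19)
  r_1 = 258 (mod 361)
Final: r = 258 with f(r) ≡ 0 mod 19^2.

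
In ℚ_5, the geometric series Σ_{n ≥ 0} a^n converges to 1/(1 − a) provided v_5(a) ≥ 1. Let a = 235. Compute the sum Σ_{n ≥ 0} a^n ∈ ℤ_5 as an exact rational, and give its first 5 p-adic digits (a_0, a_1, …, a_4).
Σ a^n = 1/(1 − a) = -1/234;  first 5 digits = (1, 2, 3, 1, 4)

v_5(a) = 1 ≥ 1, so the series converges in ℤ_5 to 1/(1 − a) = 1/(1 − 235) = -1/234. Expand this rational in ℤ_5: compute digits iteratively via d_i = x_i mod 5, x_{i+1} = (x_i − d_i)/5. The first 5 digits are (1, 2, 3, 1, 4).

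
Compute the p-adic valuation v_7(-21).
v_7(-21) = 1

v_7(n) is the largest exponent k such that 7^k divides n. Factor out: -21 = -7^1 · 3. (Sign doesn't affect v_p.) So v_7(-21) = 1.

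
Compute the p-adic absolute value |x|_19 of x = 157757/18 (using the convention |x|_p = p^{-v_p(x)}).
|157757/18|_19 = 1/6859

Step 1 — compute v_19(x) by factoring powers of 19 out of the numerator and denominator: v_19(157757/18) = 3. Step 2 — apply |x|_p = p^{-v_p(x)} = 19^{-3} = 1/6859.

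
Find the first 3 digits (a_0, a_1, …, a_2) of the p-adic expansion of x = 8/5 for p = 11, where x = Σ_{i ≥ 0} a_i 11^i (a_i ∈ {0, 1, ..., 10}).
(a_0, …, a_2) = (6, 4, 4)

v_11(8/5) = 0 (numerator and denominator both coprime to 11), so x ∈ ℤ_11^×. Compute digits iteratively via a_i = x_i mod 11, x_{i+1} = (x_i − a_i)/11, with x_0 = x:
  x_0 = 8/5;  a_0 = 6;  x_1 = (x_0 − 6)/11 = -2/5
  x_1 = -2/5;  a_1 = 4;  x_2 = (x_1 − 4)/11 = -2/5
  x_2 = -2/5;  a_2 = 4;  x_3 = (x_2 − 4)/11 = -2/5
Digits: (6, 4, 4).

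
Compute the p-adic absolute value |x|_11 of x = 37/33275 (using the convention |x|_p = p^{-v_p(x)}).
|37/33275|_11 = 1331

Step 1 — compute v_11(x) by factoring powers of 11 out of the numerator and denominator: v_11(37/33275) = -3. Step 2 — apply |x|_p = p^{-v_p(x)} = 11^{3} = 1331.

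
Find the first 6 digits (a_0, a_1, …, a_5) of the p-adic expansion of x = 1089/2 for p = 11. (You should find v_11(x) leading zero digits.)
(a_0, …, a_5) = (0, 0, 10, 5, 5, 5)

v_11(1089/2) = 2, so a_0 = ... = a_1 = 0. Factor out: x = 11^2 · u with u = 9/2 a unit in ℤ_11. Expand u iteratively via a_{v+i} = u_i mod 11, u_{i+1} = (u_i − a_{v+i})/11:
  u_0 = 9/2;  a_2 = 10;  u_1 = (u_0 − 10)/11 = -1/2
  u_1 = -1/2;  a_3 = 5;  u_2 = (u_1 − 5)/11 = -1/2
  u_2 = -1/2;  a_4 = 5;  u_3 = (u_2 − 5)/11 = -1/2
  u_3 = -1/2;  a_5 = 5;  u_4 = (u_3 − 5)/11 = -1/2
Digits: (0, 0, 10, 5, 5, 5).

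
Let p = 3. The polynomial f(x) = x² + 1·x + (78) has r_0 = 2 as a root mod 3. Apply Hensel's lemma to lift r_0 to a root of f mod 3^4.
r_3 = 32 (mod 81)

Hensel: r_{i+1} = r_i − f(r_i)·(f′(r_i))^{-1} mod 3^{i+2}, f′(x) = 2x + 1. Iterate:
  r_0 = 2 (mod 3)
  r_1 = 5 (mod 9)
  r_2 = 5 (mod 27)
  r_3 = 32 (mod 81)
Final: r = 32 satisfies f(r) ≡ 0 mod 3^4.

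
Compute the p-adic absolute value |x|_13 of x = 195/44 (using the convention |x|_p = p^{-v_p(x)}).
|195/44|_13 = 1/13

Step 1 — compute v_13(x) by factoring powers of 13 out of the numerator and denominator: v_13(195/44) = 1. Step 2 — apply |x|_p = p^{-v_p(x)} = 13^{-1} = 1/13.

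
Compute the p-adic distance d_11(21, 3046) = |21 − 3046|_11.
d_11(21, 3046) = 1/121

Step 1 — x − y = 21 − 3046 = -3025. Step 2 — v_11(-3025) = 2 (factor: -3025 = −(11^2 · 25); the sign does not affect v_p). Step 3 — |x − y|_11 = 11^{-2} = 1/121.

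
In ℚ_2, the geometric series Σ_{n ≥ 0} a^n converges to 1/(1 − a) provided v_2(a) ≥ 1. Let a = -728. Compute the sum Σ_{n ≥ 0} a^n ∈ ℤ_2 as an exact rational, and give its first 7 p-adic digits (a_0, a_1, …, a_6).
Σ a^n = 1/(1 − a) = 1/729;  first 7 digits = (1, 0, 0, 1, 0, 1, 1)

v_2(a) = 3 ≥ 1, so the series converges in ℤ_2 to 1/(1 − a) = 1/(1 − (-728)) = 1/729. Expand this rational in ℤ_2: compute digits iteratively via d_i = x_i mod 2, x_{i+1} = (x_i − d_i)/2. The first 7 digits are (1, 0, 0, 1, 0, 1, 1).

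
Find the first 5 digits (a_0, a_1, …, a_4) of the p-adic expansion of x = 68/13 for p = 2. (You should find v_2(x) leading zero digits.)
(a_0, …, a_4) = (0, 0, 1, 0, 1)

v_2(68/13) = 2, so a_0 = ... = a_1 = 0. Factor out: x = 2^2 · u with u = 17/13 a unit in ℤ_2. Expand u iteratively via a_{v+i} = u_i mod 2, u_{i+1} = (u_i − a_{v+i})/2:
  u_0 = 17/13;  a_2 = 1;  u_1 = (u_0 − 1)/2 = 2/13
  u_1 = 2/13;  a_3 = 0;  u_2 = (u_1 − 0)/2 = 1/13
  u_2 = 1/13;  a_4 = 1;  u_3 = (u_2 − 1)/2 = -6/13
Digits: (0, 0, 1, 0, 1).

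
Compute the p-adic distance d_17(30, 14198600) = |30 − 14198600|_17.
d_17(30, 14198600) = 1/1419857

Step 1 — x − y = 30 − 14198600 = -14198570. Step 2 — v_17(-14198570) = 5 (factor: -14198570 = −(17^5 · 10); the sign does not affect v_p). Step 3 — |x − y|_17 = 17^{-5} = 1/1419857.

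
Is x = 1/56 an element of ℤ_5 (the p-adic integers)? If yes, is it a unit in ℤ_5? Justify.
x ∈ ℤ_5^× (unit); v_5(x) = 0

ℤ_5 = {x ∈ ℚ_5 : v_5(x) ≥ 0} and ℤ_5^× = {x ∈ ℤ_5 : v_5(x) = 0}. Here v_5(1/56) = v_5(num) − v_5(den) = 0; compare against these criteria.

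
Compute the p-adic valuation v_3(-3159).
v_3(-3159) = 5

v_3(n) is the largest exponent k such that 3^k divides n. Factor out: -3159 = -3^5 · 13. (Sign doesn't affect v_p.) So v_3(-3159) = 5.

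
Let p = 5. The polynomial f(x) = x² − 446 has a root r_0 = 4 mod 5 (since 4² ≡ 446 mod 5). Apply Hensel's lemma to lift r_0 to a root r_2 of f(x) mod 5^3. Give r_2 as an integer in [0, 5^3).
r_2 = 14 (mod 125)

Hensel's recurrence: r_{i+1} = r_i − f(r_i)·(f′(r_i))^{-1} mod 5^{i+2}, with f′(x) = 2x. Iterate:
  r_0 = 4 (mod 5)
  r_1 = 14 (mod 25)
  r_2 = 14 (mod 125)
Final: r_2 = 14, and one checks f(r_2) ≡ 0 mod 5^3.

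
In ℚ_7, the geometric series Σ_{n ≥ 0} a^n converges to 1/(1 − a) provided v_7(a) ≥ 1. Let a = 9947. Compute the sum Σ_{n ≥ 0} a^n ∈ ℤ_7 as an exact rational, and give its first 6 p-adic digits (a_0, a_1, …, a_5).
Σ a^n = 1/(1 − a) = -1/9946;  first 6 digits = (1, 0, 0, 1, 4, 0)

v_7(a) = 3 ≥ 1, so the series converges in ℤ_7 to 1/(1 − a) = 1/(1 − 9947) = -1/9946. Expand this rational in ℤ_7: compute digits iteratively via d_i = x_i mod 7, x_{i+1} = (x_i − d_i)/7. The first 6 digits are (1, 0, 0, 1, 4, 0).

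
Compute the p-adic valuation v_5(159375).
v_5(159375) = 5

v_5(n) is the largest exponent k such that 5^k divides n. Factor out: 159375 = 5^5 · 51. (Sign doesn't affect v_p.) So v_5(159375) = 5.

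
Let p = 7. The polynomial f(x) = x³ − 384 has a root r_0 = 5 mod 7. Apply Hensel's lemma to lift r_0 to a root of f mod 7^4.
r_3 = 831 (mod 2401)

Hensel: r_{i+1} = r_i − f(r_i)/f′(r_i) mod 7^{i+2}, where f′(x) = 3x². Iterate:
  r_0 = 5 (mod 7)
  r_1 = 47 (mod 49)
  r_2 = 145 (mod 343)
  r_3 = 831 (mod 2401)
Final: r = 831 with f(r) ≡ 0 mod 7^4.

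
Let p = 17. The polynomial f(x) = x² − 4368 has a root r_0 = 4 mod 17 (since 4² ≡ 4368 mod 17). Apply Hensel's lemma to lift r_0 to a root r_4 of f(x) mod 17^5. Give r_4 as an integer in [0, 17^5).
r_4 = 233771 (mod 1419857)

Hensel's recurrence: r_{i+1} = r_i − f(r_i)·(f′(r_i))^{-1} mod 17^{i+2}, with f′(x) = 2x. Iterate:
  r_0 = 4 (mod 17)
  r_1 = 259 (mod 289)
  r_2 = 2860 (mod 4913)
  r_3 = 66729 (mod 83521)
  r_4 = 233771 (mod 1419857)
Final: r_4 = 233771, and one checks f(r_4) ≡ 0 mod 17^5.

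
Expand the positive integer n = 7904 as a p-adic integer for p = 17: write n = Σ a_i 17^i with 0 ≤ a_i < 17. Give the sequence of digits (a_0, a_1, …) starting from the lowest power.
(a_0, a_1, …) = (16, 5, 10, 1)

Repeated division by 17 gives the digits low-to-high: 7904 = 16 + 5·17^1 + 10·17^2 + 1·17^3. Digit sequence: (16, 5, 10, 1).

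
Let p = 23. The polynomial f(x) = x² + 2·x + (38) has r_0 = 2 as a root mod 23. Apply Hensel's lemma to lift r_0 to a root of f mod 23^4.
r_3 = 63298 (mod 279841)

Hensel: r_{i+1} = r_i − f(r_i)·(f′(r_i))^{-1} mod 23^{i+2}, f′(x) = 2x + 2. Iterate:
  r_0 = 2 (mod 23)
  r_1 = 347 (mod 529)
  r_2 = 2463 (mod 12167)
  r_3 = 63298 (mod 279841)
Final: r = 63298 satisfies f(r) ≡ 0 mod 23^4.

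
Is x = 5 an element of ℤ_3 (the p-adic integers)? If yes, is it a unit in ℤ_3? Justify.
x ∈ ℤ_3^× (unit); v_3(x) = 0

ℤ_3 = {x ∈ ℚ_3 : v_3(x) ≥ 0} and ℤ_3^× = {x ∈ ℤ_3 : v_3(x) = 0}. Here v_3(5) = v_3(num) − v_3(den) = 0; compare against these criteria.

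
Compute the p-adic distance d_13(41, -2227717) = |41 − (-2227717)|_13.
d_13(41, -2227717) = 1/371293

Step 1 — x − y = 41 − (-2227717) = 2227758. Step 2 — v_13(2227758) = 5 (factor: 2227758 = (13^5 · 6); the sign does not affect v_p). Step 3 — |x − y|_13 = 13^{-5} = 1/371293.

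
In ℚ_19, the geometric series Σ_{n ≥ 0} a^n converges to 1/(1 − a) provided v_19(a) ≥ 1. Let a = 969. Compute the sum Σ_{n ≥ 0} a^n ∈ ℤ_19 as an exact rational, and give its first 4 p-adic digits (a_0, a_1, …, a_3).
Σ a^n = 1/(1 − a) = -1/968;  first 4 digits = (1, 13, 0, 16)

v_19(a) = 1 ≥ 1, so the series converges in ℤ_19 to 1/(1 − a) = 1/(1 − 969) = -1/968. Expand this rational in ℤ_19: compute digits iteratively via d_i = x_i mod 19, x_{i+1} = (x_i − d_i)/19. The first 4 digits are (1, 13, 0, 16).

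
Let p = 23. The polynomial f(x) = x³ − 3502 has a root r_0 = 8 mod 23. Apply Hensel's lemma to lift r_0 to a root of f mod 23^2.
r_1 = 514 (mod 529)

Hensel: r_{i+1} = r_i − f(r_i)/f′(r_i) mod 23^{i+2}, where f′(x) = 3x². Iterate:
  r_0 = 8 (mod 23)
  r_1 = 514 (mod 529)
Final: r = 514 with f(r) ≡ 0 mod 23^2.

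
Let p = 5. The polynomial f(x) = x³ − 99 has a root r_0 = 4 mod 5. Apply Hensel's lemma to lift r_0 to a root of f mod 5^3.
r_2 = 74 (mod 125)

Hensel: r_{i+1} = r_i − f(r_i)/f′(r_i) mod 5^{i+2}, where f′(x) = 3x². Iterate:
  r_0 = 4 (mod 5)
  r_1 = 24 (mod 25)
  r_2 = 74 (mod 125)
Final: r = 74 with f(r) ≡ 0 mod 5^3.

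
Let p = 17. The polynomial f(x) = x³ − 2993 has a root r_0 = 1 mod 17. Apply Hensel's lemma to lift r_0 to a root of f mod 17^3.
r_2 = 1480 (mod 4913)

Hensel: r_{i+1} = r_i − f(r_i)/f′(r_i) mod 17^{i+2}, where f′(x) = 3x². Iterate:
  r_0 = 1 (mod 17)
  r_1 = 35 (mod 289)
  r_2 = 1480 (mod 4913)
Final: r = 1480 with f(r) ≡ 0 mod 17^3.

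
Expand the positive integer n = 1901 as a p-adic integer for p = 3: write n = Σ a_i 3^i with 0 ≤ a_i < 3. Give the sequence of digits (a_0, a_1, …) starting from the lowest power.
(a_0, a_1, …) = (2, 0, 1, 1, 2, 1, 2)

Repeated division by 3 gives the digits low-to-high: 1901 = 2 + 1·3^2 + 1·3^3 + 2·3^4 + 1·3^5 + 2·3^6. Digit sequence: (2, 0, 1, 1, 2, 1, 2).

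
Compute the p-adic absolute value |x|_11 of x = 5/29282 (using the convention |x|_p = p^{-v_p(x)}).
|5/29282|_11 = 14641

Step 1 — compute v_11(x) by factoring powers of 11 out of the numerator and denominator: v_11(5/29282) = -4. Step 2 — apply |x|_p = p^{-v_p(x)} = 11^{4} = 14641.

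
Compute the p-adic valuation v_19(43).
v_19(43) = 0

v_19(n) is the largest exponent k such that 19^k divides n. Factor out: 43 = 19^0 · 43. (Sign doesn't affect v_p.) So v_19(43) = 0.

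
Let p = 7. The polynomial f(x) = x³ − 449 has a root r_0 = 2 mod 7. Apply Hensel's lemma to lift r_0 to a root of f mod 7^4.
r_3 = 639 (mod 2401)

Hensel: r_{i+1} = r_i − f(r_i)/f′(r_i) mod 7^{i+2}, where f′(x) = 3x². Iterate:
  r_0 = 2 (mod 7)
  r_1 = 2 (mod 49)
  r_2 = 296 (mod 343)
  r_3 = 639 (mod 2401)
Final: r = 639 with f(r) ≡ 0 mod 7^4.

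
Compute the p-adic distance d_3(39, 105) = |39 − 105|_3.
d_3(39, 105) = 1/3

Step 1 — x − y = 39 − 105 = -66. Step 2 — v_3(-66) = 1 (factor: -66 = −(3^1 · 22); the sign does not affect v_p). Step 3 — |x − y|_3 = 3^{-1} = 1/3.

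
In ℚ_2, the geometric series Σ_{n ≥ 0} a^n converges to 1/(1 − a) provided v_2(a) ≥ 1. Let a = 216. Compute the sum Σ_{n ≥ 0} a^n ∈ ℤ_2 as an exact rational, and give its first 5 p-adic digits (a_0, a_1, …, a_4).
Σ a^n = 1/(1 − a) = -1/215;  first 5 digits = (1, 0, 0, 1, 1)

v_2(a) = 3 ≥ 1, so the series converges in ℤ_2 to 1/(1 − a) = 1/(1 − 216) = -1/215. Expand this rational in ℤ_2: compute digits iteratively via d_i = x_i mod 2, x_{i+1} = (x_i − d_i)/2. The first 5 digits are (1, 0, 0, 1, 1).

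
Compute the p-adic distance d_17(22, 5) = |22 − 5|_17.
d_17(22, 5) = 1/17

Step 1 — x − y = 22 − 5 = 17. Step 2 — v_17(17) = 1 (factor: 17 = (17^1 · 1); the sign does not affect v_p). Step 3 — |x − y|_17 = 17^{-1} = 1/17.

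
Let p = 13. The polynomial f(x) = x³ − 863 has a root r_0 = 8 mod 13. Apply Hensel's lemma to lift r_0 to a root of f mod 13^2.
r_1 = 60 (mod 169)

Hensel: r_{i+1} = r_i − f(r_i)/f′(r_i) mod 13^{i+2}, where f′(x) = 3x². Iterate:
  r_0 = 8 (mod 13)
  r_1 = 60 (mod 169)
Final: r = 60 with f(r) ≡ 0 mod 13^2.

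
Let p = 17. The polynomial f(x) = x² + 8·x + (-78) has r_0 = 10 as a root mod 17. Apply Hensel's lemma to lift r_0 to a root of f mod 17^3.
r_2 = 2628 (mod 4913)

Hensel: r_{i+1} = r_i − f(r_i)·(f′(r_i))^{-1} mod 17^{i+2}, f′(x) = 2x + 8. Iterate:
  r_0 = 10 (mod 17)
  r_1 = 27 (mod 289)
  r_2 = 2628 (mod 4913)
Final: r = 2628 satisfies f(r) ≡ 0 mod 17^3.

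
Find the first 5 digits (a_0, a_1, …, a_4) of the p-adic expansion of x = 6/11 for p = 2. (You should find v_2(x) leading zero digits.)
(a_0, …, a_4) = (0, 1, 0, 0, 1)

v_2(6/11) = 1, so a_0 = ... = a_0 = 0. Factor out: x = 2^1 · u with u = 3/11 a unit in ℤ_2. Expand u iteratively via a_{v+i} = u_i mod 2, u_{i+1} = (u_i − a_{v+i})/2:
  u_0 = 3/11;  a_1 = 1;  u_1 = (u_0 − 1)/2 = -4/11
  u_1 = -4/11;  a_2 = 0;  u_2 = (u_1 − 0)/2 = -2/11
  u_2 = -2/11;  a_3 = 0;  u_3 = (u_2 − 0)/2 = -1/11
  u_3 = -1/11;  a_4 = 1;  u_4 = (u_3 − 1)/2 = -6/11
Digits: (0, 1, 0, 0, 1).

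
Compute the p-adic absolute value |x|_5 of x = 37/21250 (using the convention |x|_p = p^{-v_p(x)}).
|37/21250|_5 = 625

Step 1 — compute v_5(x) by factoring powers of 5 out of the numerator and denominator: v_5(37/21250) = -4. Step 2 — apply |x|_p = p^{-v_p(x)} = 5^{4} = 625.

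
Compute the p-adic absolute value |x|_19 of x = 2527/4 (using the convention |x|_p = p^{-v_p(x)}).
|2527/4|_19 = 1/361

Step 1 — compute v_19(x) by factoring powers of 19 out of the numerator and denominator: v_19(2527/4) = 2. Step 2 — apply |x|_p = p^{-v_p(x)} = 19^{-2} = 1/361.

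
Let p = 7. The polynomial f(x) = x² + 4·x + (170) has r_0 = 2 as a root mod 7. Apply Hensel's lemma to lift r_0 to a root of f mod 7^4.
r_3 = 2270 (mod 2401)

Hensel: r_{i+1} = r_i − f(r_i)·(f′(r_i))^{-1} mod 7^{i+2}, f′(x) = 2x + 4. Iterate:
  r_0 = 2 (mod 7)
  r_1 = 16 (mod 49)
  r_2 = 212 (mod 343)
  r_3 = 2270 (mod 2401)
Final: r = 2270 satisfies f(r) ≡ 0 mod 7^4.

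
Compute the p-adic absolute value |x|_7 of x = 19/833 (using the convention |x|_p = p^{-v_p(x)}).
|19/833|_7 = 49

Step 1 — compute v_7(x) by factoring powers of 7 out of the numerator and denominator: v_7(19/833) = -2. Step 2 — apply |x|_p = p^{-v_p(x)} = 7^{2} = 49.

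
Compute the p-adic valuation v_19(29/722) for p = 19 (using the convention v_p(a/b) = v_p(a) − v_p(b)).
v_19(29/722) = -2

Factor powers of 19 from the numerator and denominator of the reduced fraction: 29 = 19^0 · 29 and 722 = 19^2 · 2. Apply v_p(a/b) = v_p(a) − v_p(b): v_19(29/722) = 0 − 2 = -2.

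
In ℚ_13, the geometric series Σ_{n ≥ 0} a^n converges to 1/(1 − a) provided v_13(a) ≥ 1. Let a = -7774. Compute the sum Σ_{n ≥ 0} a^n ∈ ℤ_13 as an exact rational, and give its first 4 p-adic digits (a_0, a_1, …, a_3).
Σ a^n = 1/(1 − a) = 1/7775;  first 4 digits = (1, 0, 6, 9)

v_13(a) = 2 ≥ 1, so the series converges in ℤ_13 to 1/(1 − a) = 1/(1 − (-7774)) = 1/7775. Expand this rational in ℤ_13: compute digits iteratively via d_i = x_i mod 13, x_{i+1} = (x_i − d_i)/13. The first 4 digits are (1, 0, 6, 9).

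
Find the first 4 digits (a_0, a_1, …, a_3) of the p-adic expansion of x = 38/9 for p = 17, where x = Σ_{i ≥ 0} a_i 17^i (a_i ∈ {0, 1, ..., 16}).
(a_0, …, a_3) = (8, 13, 3, 13)

v_17(38/9) = 0 (numerator and denominator both coprime to 17), so x ∈ ℤ_17^×. Compute digits iteratively via a_i = x_i mod 17, x_{i+1} = (x_i − a_i)/17, with x_0 = x:
  x_0 = 38/9;  a_0 = 8;  x_1 = (x_0 − 8)/17 = -2/9
  x_1 = -2/9;  a_1 = 13;  x_2 = (x_1 − 13)/17 = -7/9
  x_2 = -7/9;  a_2 = 3;  x_3 = (x_2 − 3)/17 = -2/9
  x_3 = -2/9;  a_3 = 13;  x_4 = (x_3 − 13)/17 = -7/9
Digits: (8, 13, 3, 13).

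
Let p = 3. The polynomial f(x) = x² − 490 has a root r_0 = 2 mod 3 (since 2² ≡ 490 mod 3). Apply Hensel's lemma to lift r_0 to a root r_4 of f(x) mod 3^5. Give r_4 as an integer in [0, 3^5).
r_4 = 2 (mod 243)

Hensel's recurrence: r_{i+1} = r_i − f(r_i)·(f′(r_i))^{-1} mod 3^{i+2}, with f′(x) = 2x. Iterate:
  r_0 = 2 (mod 3)
  r_1 = 2 (mod 9)
  r_2 = 2 (mod 27)
  r_3 = 2 (mod 81)
  r_4 = 2 (mod 243)
Final: r_4 = 2, and one checks f(r_4) ≡ 0 mod 3^5.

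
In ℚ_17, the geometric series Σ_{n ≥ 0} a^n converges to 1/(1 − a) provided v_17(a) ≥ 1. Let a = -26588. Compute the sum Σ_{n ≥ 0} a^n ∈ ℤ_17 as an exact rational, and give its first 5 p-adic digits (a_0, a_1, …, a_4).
Σ a^n = 1/(1 − a) = 1/26589;  first 5 digits = (1, 0, 10, 11, 14)

v_17(a) = 2 ≥ 1, so the series converges in ℤ_17 to 1/(1 − a) = 1/(1 − (-26588)) = 1/26589. Expand this rational in ℤ_17: compute digits iteratively via d_i = x_i mod 17, x_{i+1} = (x_i − d_i)/17. The first 5 digits are (1, 0, 10, 11, 14).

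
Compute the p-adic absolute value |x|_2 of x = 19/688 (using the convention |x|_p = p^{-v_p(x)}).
|19/688|_2 = 16

Step 1 — compute v_2(x) by factoring powers of 2 out of the numerator and denominator: v_2(19/688) = -4. Step 2 — apply |x|_p = p^{-v_p(x)} = 2^{4} = 16.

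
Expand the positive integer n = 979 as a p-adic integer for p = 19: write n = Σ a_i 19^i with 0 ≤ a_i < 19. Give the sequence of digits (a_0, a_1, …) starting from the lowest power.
(a_0, a_1, …) = (10, 13, 2)

Repeated division by 19 gives the digits low-to-high: 979 = 10 + 13·19^1 + 2·19^2. Digit sequence: (10, 13, 2).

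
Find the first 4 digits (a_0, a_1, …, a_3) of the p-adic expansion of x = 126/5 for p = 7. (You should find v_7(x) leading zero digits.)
(a_0, …, a_3) = (0, 5, 4, 5)

v_7(126/5) = 1, so a_0 = ... = a_0 = 0. Factor out: x = 7^1 · u with u = 18/5 a unit in ℤ_7. Expand u iteratively via a_{v+i} = u_i mod 7, u_{i+1} = (u_i − a_{v+i})/7:
  u_0 = 18/5;  a_1 = 5;  u_1 = (u_0 − 5)/7 = -1/5
  u_1 = -1/5;  a_2 = 4;  u_2 = (u_1 − 4)/7 = -3/5
  u_2 = -3/5;  a_3 = 5;  u_3 = (u_2 − 5)/7 = -4/5
Digits: (0, 5, 4, 5).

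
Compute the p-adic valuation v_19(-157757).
v_19(-157757) = 3

v_19(n) is the largest exponent k such that 19^k divides n. Factor out: -157757 = -19^3 · 23. (Sign doesn't affect v_p.) So v_19(-157757) = 3.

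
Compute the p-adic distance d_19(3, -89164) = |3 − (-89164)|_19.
d_19(3, -89164) = 1/6859

Step 1 — x − y = 3 − (-89164) = 89167. Step 2 — v_19(89167) = 3 (factor: 89167 = (19^3 · 13); the sign does not affect v_p). Step 3 — |x − y|_19 = 19^{-3} = 1/6859.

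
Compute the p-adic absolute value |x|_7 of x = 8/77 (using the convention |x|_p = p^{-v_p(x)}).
|8/77|_7 = 7

Step 1 — compute v_7(x) by factoring powers of 7 out of the numerator and denominator: v_7(8/77) = -1. Step 2 — apply |x|_p = p^{-v_p(x)} = 7^{1} = 7.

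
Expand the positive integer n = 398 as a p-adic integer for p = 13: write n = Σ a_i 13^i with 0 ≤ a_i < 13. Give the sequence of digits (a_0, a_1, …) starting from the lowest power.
(a_0, a_1, …) = (8, 4, 2)

Repeated division by 13 gives the digits low-to-high: 398 = 8 + 4·13^1 + 2·13^2. Digit sequence: (8, 4, 2).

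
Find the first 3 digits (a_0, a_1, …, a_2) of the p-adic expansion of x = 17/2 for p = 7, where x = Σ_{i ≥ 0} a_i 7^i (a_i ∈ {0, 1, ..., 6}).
(a_0, …, a_2) = (5, 4, 3)

v_7(17/2) = 0 (numerator and denominator both coprime to 7), so x ∈ ℤ_7^×. Compute digits iteratively via a_i = x_i mod 7, x_{i+1} = (x_i − a_i)/7, with x_0 = x:
  x_0 = 17/2;  a_0 = 5;  x_1 = (x_0 − 5)/7 = 1/2
  x_1 = 1/2;  a_1 = 4;  x_2 = (x_1 − 4)/7 = -1/2
  x_2 = -1/2;  a_2 = 3;  x_3 = (x_2 − 3)/7 = -1/2
Digits: (5, 4, 3).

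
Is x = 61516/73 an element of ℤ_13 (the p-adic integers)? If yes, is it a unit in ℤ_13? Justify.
x ∈ ℤ_13 but not a unit; v_13(x) = 3 > 0

ℤ_13 = {x ∈ ℚ_13 : v_13(x) ≥ 0} and ℤ_13^× = {x ∈ ℤ_13 : v_13(x) = 0}. Here v_13(61516/73) = v_13(num) − v_13(den) = 3; compare against these criteria.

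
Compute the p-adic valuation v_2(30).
v_2(30) = 1

v_2(n) is the largest exponent k such that 2^k divides n. Factor out: 30 = 2^1 · 15. (Sign doesn't affect v_p.) So v_2(30) = 1.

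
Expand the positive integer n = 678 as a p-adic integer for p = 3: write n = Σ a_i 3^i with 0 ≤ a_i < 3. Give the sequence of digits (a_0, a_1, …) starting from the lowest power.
(a_0, a_1, …) = (0, 1, 0, 1, 2, 2)

Repeated division by 3 gives the digits low-to-high: 678 = 1·3^1 + 1·3^3 + 2·3^4 + 2·3^5. Digit sequence: (0, 1, 0, 1, 2, 2).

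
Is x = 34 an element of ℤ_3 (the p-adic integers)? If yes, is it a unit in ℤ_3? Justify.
x ∈ ℤ_3^× (unit); v_3(x) = 0

ℤ_3 = {x ∈ ℚ_3 : v_3(x) ≥ 0} and ℤ_3^× = {x ∈ ℤ_3 : v_3(x) = 0}. Here v_3(34) = v_3(num) − v_3(den) = 0; compare against these criteria.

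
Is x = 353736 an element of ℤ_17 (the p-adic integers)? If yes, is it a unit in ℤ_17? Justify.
x ∈ ℤ_17 but not a unit; v_17(x) = 3 > 0

ℤ_17 = {x ∈ ℚ_17 : v_17(x) ≥ 0} and ℤ_17^× = {x ∈ ℤ_17 : v_17(x) = 0}. Here v_17(353736) = v_17(num) − v_17(den) = 3; compare against these criteria.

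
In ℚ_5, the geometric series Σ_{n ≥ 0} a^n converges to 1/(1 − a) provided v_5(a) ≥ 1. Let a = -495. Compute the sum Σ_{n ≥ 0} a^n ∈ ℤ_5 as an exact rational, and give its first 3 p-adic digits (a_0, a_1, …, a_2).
Σ a^n = 1/(1 − a) = 1/496;  first 3 digits = (1, 1, 1)

v_5(a) = 1 ≥ 1, so the series converges in ℤ_5 to 1/(1 − a) = 1/(1 − (-495)) = 1/496. Expand this rational in ℤ_5: compute digits iteratively via d_i = x_i mod 5, x_{i+1} = (x_i − d_i)/5. The first 3 digits are (1, 1, 1).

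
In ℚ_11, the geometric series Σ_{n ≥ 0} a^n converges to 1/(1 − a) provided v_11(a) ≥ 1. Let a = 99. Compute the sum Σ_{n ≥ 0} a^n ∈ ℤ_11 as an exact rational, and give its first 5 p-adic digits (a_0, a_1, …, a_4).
Σ a^n = 1/(1 − a) = -1/98;  first 5 digits = (1, 9, 4, 10, 5)

v_11(a) = 1 ≥ 1, so the series converges in ℤ_11 to 1/(1 − a) = 1/(1 − 99) = -1/98. Expand this rational in ℤ_11: compute digits iteratively via d_i = x_i mod 11, x_{i+1} = (x_i − d_i)/11. The first 5 digits are (1, 9, 4, 10, 5).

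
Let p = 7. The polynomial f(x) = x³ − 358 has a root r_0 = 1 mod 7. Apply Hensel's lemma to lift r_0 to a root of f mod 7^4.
r_3 = 1394 (mod 2401)

Hensel: r_{i+1} = r_i − f(r_i)/f′(r_i) mod 7^{i+2}, where f′(x) = 3x². Iterate:
  r_0 = 1 (mod 7)
  r_1 = 22 (mod 49)
  r_2 = 22 (mod 343)
  r_3 = 1394 (mod 2401)
Final: r = 1394 with f(r) ≡ 0 mod 7^4.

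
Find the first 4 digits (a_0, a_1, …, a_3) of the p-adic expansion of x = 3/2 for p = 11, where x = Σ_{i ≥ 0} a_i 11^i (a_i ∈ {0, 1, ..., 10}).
(a_0, …, a_3) = (7, 5, 5, 5)

v_11(3/2) = 0 (numerator and denominator both coprime to 11), so x ∈ ℤ_11^×. Compute digits iteratively via a_i = x_i mod 11, x_{i+1} = (x_i − a_i)/11, with x_0 = x:
  x_0 = 3/2;  a_0 = 7;  x_1 = (x_0 − 7)/11 = -1/2
  x_1 = -1/2;  a_1 = 5;  x_2 = (x_1 − 5)/11 = -1/2
  x_2 = -1/2;  a_2 = 5;  x_3 = (x_2 − 5)/11 = -1/2
  x_3 = -1/2;  a_3 = 5;  x_4 = (x_3 − 5)/11 = -1/2
Digits: (7, 5, 5, 5).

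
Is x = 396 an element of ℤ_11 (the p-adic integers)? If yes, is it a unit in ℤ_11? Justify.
x ∈ ℤ_11 but not a unit; v_11(x) = 1 > 0

ℤ_11 = {x ∈ ℚ_11 : v_11(x) ≥ 0} and ℤ_11^× = {x ∈ ℤ_11 : v_11(x) = 0}. Here v_11(396) = v_11(num) − v_11(den) = 1; compare against these criteria.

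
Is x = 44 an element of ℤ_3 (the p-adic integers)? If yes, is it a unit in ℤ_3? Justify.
x ∈ ℤ_3^× (unit); v_3(x) = 0

ℤ_3 = {x ∈ ℚ_3 : v_3(x) ≥ 0} and ℤ_3^× = {x ∈ ℤ_3 : v_3(x) = 0}. Here v_3(44) = v_3(num) − v_3(den) = 0; compare against these criteria.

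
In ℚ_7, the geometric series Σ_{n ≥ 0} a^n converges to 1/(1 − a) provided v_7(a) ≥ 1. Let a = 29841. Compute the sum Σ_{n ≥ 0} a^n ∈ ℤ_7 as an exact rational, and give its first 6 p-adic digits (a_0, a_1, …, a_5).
Σ a^n = 1/(1 − a) = -1/29840;  first 6 digits = (1, 0, 0, 3, 5, 1)

v_7(a) = 3 ≥ 1, so the series converges in ℤ_7 to 1/(1 − a) = 1/(1 − 29841) = -1/29840. Expand this rational in ℤ_7: compute digits iteratively via d_i = x_i mod 7, x_{i+1} = (x_i − d_i)/7. The first 6 digits are (1, 0, 0, 3, 5, 1).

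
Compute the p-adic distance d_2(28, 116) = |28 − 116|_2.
d_2(28, 116) = 1/8

Step 1 — x − y = 28 − 116 = -88. Step 2 — v_2(-88) = 3 (factor: -88 = −(2^3 · 11); the sign does not affect v_p). Step 3 — |x − y|_2 = 2^{-3} = 1/8.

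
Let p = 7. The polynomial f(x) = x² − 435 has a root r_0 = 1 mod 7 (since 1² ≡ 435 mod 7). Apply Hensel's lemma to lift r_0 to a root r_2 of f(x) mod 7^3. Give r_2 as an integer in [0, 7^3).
r_2 = 169 (mod 343)

Hensel's recurrence: r_{i+1} = r_i − f(r_i)·(f′(r_i))^{-1} mod 7^{i+2}, with f′(x) = 2x. Iterate:
  r_0 = 1 (mod 7)
  r_1 = 22 (mod 49)
  r_2 = 169 (mod 343)
Final: r_2 = 169, and one checks f(r_2) ≡ 0 mod 7^3.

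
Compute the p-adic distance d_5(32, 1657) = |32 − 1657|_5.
d_5(32, 1657) = 1/125

Step 1 — x − y = 32 − 1657 = -1625. Step 2 — v_5(-1625) = 3 (factor: -1625 = −(5^3 · 13); the sign does not affect v_p). Step 3 — |x − y|_5 = 5^{-3} = 1/125.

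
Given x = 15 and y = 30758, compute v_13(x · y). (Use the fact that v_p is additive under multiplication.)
v_13(461370) = 3

v_p(x) = 0 (factor: 15 = 13^0 · 15); v_p(y) = 3 (factor: 30758 = 13^3 · 14). Additivity: v_p(xy) = v_p(x) + v_p(y) = 0 + 3 = 3. (Direct check: xy = 461370 = 13^3 · (210).)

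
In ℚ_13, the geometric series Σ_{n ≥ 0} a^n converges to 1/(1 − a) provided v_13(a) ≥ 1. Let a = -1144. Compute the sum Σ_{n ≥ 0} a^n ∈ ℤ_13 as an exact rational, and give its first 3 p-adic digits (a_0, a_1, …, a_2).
Σ a^n = 1/(1 − a) = 1/1145;  first 3 digits = (1, 3, 2)

v_13(a) = 1 ≥ 1, so the series converges in ℤ_13 to 1/(1 − a) = 1/(1 − (-1144)) = 1/1145. Expand this rational in ℤ_13: compute digits iteratively via d_i = x_i mod 13, x_{i+1} = (x_i − d_i)/13. The first 3 digits are (1, 3, 2).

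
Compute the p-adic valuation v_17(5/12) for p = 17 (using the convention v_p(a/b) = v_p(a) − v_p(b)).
v_17(5/12) = 0

Factor powers of 17 from the numerator and denominator of the reduced fraction: 5 = 17^0 · 5 and 12 = 17^0 · 12. Apply v_p(a/b) = v_p(a) − v_p(b): v_17(5/12) = 0 − 0 = 0.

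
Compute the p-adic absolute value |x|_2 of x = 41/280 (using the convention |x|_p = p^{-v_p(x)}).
|41/280|_2 = 8

Step 1 — compute v_2(x) by factoring powers of 2 out of the numerator and denominator: v_2(41/280) = -3. Step 2 — apply |x|_p = p^{-v_p(x)} = 2^{3} = 8.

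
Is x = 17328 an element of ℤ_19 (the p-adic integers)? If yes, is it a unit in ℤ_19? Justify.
x ∈ ℤ_19 but not a unit; v_19(x) = 2 > 0

ℤ_19 = {x ∈ ℚ_19 : v_19(x) ≥ 0} and ℤ_19^× = {x ∈ ℤ_19 : v_19(x) = 0}. Here v_19(17328) = v_19(num) − v_19(den) = 2; compare against these criteria.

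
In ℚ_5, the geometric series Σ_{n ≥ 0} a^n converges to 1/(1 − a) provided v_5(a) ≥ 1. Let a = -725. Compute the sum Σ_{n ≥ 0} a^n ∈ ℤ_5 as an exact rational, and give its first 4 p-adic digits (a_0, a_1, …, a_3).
Σ a^n = 1/(1 − a) = 1/726;  first 4 digits = (1, 0, 1, 4)

v_5(a) = 2 ≥ 1, so the series converges in ℤ_5 to 1/(1 − a) = 1/(1 − (-725)) = 1/726. Expand this rational in ℤ_5: compute digits iteratively via d_i = x_i mod 5, x_{i+1} = (x_i − d_i)/5. The first 4 digits are (1, 0, 1, 4).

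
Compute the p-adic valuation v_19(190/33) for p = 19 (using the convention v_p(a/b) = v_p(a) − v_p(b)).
v_19(190/33) = 1

Factor powers of 19 from the numerator and denominator of the reduced fraction: 190 = 19^1 · 10 and 33 = 19^0 · 33. Apply v_p(a/b) = v_p(a) − v_p(b): v_19(190/33) = 1 − 0 = 1.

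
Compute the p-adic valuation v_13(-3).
v_13(-3) = 0

v_13(n) is the largest exponent k such that 13^k divides n. Factor out: -3 = -13^0 · 3. (Sign doesn't affect v_p.) So v_13(-3) = 0.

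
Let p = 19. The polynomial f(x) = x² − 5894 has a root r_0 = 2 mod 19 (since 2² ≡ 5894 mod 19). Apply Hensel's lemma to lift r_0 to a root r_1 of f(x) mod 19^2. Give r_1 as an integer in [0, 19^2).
r_1 = 211 (mod 361)

Hensel's recurrence: r_{i+1} = r_i − f(r_i)·(f′(r_i))^{-1} mod 19^{i+2}, with f′(x) = 2x. Iterate:
  r_0 = 2 (mod 19)
  r_1 = 211 (mod 361)
Final: r_1 = 211, and one checks f(r_1) ≡ 0 mod 19^2.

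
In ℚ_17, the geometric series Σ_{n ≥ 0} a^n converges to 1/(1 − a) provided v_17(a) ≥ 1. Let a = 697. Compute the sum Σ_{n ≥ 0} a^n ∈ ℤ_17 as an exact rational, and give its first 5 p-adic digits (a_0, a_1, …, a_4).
Σ a^n = 1/(1 − a) = -1/696;  first 5 digits = (1, 7, 0, 0, 1)

v_17(a) = 1 ≥ 1, so the series converges in ℤ_17 to 1/(1 − a) = 1/(1 − 697) = -1/696. Expand this rational in ℤ_17: compute digits iteratively via d_i = x_i mod 17, x_{i+1} = (x_i − d_i)/17. The first 5 digits are (1, 7, 0, 0, 1).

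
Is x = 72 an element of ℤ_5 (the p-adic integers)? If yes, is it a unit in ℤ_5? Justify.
x ∈ ℤ_5^× (unit); v_5(x) = 0

ℤ_5 = {x ∈ ℚ_5 : v_5(x) ≥ 0} and ℤ_5^× = {x ∈ ℤ_5 : v_5(x) = 0}. Here v_5(72) = v_5(num) − v_5(den) = 0; compare against these criteria.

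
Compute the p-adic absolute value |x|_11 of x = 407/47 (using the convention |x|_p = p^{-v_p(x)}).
|407/47|_11 = 1/11

Step 1 — compute v_11(x) by factoring powers of 11 out of the numerator and denominator: v_11(407/47) = 1. Step 2 — apply |x|_p = p^{-v_p(x)} = 11^{-1} = 1/11.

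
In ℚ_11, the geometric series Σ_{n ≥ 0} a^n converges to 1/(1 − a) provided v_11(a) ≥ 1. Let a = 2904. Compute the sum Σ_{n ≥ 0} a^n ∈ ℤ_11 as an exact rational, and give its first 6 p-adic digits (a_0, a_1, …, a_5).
Σ a^n = 1/(1 − a) = -1/2903;  first 6 digits = (1, 0, 2, 2, 4, 8)

v_11(a) = 2 ≥ 1, so the series converges in ℤ_11 to 1/(1 − a) = 1/(1 − 2904) = -1/2903. Expand this rational in ℤ_11: compute digits iteratively via d_i = x_i mod 11, x_{i+1} = (x_i − d_i)/11. The first 6 digits are (1, 0, 2, 2, 4, 8).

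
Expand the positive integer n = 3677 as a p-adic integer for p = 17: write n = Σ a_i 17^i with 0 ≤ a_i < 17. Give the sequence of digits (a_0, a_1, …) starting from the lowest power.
(a_0, a_1, …) = (5, 12, 12)

Repeated division by 17 gives the digits low-to-high: 3677 = 5 + 12·17^1 + 12·17^2. Digit sequence: (5, 12, 12).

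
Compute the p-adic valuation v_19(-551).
v_19(-551) = 1

v_19(n) is the largest exponent k such that 19^k divides n. Factor out: -551 = -19^1 · 29. (Sign doesn't affect v_p.) So v_19(-551) = 1.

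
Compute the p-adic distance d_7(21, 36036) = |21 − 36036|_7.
d_7(21, 36036) = 1/2401

Step 1 — x − y = 21 − 36036 = -36015. Step 2 — v_7(-36015) = 4 (factor: -36015 = −(7^4 · 15); the sign does not affect v_p). Step 3 — |x − y|_7 = 7^{-4} = 1/2401.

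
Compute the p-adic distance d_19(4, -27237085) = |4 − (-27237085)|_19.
d_19(4, -27237085) = 1/2476099

Step 1 — x − y = 4 − (-27237085) = 27237089. Step 2 — v_19(27237089) = 5 (factor: 27237089 = (19^5 · 11); the sign does not affect v_p). Step 3 — |x − y|_19 = 19^{-5} = 1/2476099.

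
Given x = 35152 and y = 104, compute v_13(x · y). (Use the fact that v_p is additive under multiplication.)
v_13(3655808) = 4

v_p(x) = 3 (factor: 35152 = 13^3 · 16); v_p(y) = 1 (factor: 104 = 13^1 · 8). Additivity: v_p(xy) = v_p(x) + v_p(y) = 3 + 1 = 4. (Direct check: xy = 3655808 = 13^4 · (128).)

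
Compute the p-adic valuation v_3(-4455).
v_3(-4455) = 4

v_3(n) is the largest exponent k such that 3^k divides n. Factor out: -4455 = -3^4 · 55. (Sign doesn't affect v_p.) So v_3(-4455) = 4.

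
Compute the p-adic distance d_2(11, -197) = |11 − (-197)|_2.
d_2(11, -197) = 1/16

Step 1 — x − y = 11 − (-197) = 208. Step 2 — v_2(208) = 4 (factor: 208 = (2^4 · 13); the sign does not affect v_p). Step 3 — |x − y|_2 = 2^{-4} = 1/16.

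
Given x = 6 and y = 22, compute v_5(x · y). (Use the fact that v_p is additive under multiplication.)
v_5(132) = 0

v_p(x) = 0 (factor: 6 = 5^0 · 6); v_p(y) = 0 (factor: 22 = 5^0 · 22). Additivity: v_p(xy) = v_p(x) + v_p(y) = 0 + 0 = 0. (Direct check: xy = 132 = 5^0 · (132).)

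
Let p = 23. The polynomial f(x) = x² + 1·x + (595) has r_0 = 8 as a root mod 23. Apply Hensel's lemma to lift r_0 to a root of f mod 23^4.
r_3 = 213218 (mod 279841)

Hensel: r_{i+1} = r_i − f(r_i)·(f′(r_i))^{-1} mod 23^{i+2}, f′(x) = 2x + 1. Iterate:
  r_0 = 8 (mod 23)
  r_1 = 31 (mod 529)
  r_2 = 6379 (mod 12167)
  r_3 = 213218 (mod 279841)
Final: r = 213218 satisfies f(r) ≡ 0 mod 23^4.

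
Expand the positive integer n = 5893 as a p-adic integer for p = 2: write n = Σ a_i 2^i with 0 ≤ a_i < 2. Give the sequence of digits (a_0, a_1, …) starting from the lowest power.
(a_0, a_1, …) = (1, 0, 1, 0, 0, 0, 0, 0, 1, 1, 1, 0, 1)

Repeated division by 2 gives the digits low-to-high: 5893 = 1 + 1·2^2 + 1·2^8 + 1·2^9 + 1·2^10 + 1·2^12. Digit sequence: (1, 0, 1, 0, 0, 0, 0, 0, 1, 1, 1, 0, 1).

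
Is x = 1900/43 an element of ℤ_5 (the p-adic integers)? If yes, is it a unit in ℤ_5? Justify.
x ∈ ℤ_5 but not a unit; v_5(x) = 2 > 0

ℤ_5 = {x ∈ ℚ_5 : v_5(x) ≥ 0} and ℤ_5^× = {x ∈ ℤ_5 : v_5(x) = 0}. Here v_5(1900/43) = v_5(num) − v_5(den) = 2; compare against these criteria.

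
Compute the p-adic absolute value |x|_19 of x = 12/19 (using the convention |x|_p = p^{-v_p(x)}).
|12/19|_19 = 19

Step 1 — compute v_19(x) by factoring powers of 19 out of the numerator and denominator: v_19(12/19) = -1. Step 2 — apply |x|_p = p^{-v_p(x)} = 19^{1} = 19.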